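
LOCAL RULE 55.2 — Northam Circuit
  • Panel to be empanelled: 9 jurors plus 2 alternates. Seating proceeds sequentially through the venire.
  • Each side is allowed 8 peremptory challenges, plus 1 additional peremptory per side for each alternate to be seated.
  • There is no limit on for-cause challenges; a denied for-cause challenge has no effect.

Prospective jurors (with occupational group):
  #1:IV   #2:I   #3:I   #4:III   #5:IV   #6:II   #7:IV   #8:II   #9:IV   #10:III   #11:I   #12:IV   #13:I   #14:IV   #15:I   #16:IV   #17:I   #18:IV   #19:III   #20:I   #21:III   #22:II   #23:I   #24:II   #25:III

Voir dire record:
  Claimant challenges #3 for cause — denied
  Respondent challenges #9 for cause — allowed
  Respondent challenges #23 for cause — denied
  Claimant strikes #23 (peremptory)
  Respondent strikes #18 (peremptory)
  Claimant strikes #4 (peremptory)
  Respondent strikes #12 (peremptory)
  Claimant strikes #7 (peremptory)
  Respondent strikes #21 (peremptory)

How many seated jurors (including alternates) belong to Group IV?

3

Removed: #4, #7, #9, #12, #18, #21, #23.
Seated (11 incl. alternates): #1, #2, #3, #5, #6, #8, #10, #11, #13, #14, #15.
Of those, in Group IV: #1, #5, #14 → 3.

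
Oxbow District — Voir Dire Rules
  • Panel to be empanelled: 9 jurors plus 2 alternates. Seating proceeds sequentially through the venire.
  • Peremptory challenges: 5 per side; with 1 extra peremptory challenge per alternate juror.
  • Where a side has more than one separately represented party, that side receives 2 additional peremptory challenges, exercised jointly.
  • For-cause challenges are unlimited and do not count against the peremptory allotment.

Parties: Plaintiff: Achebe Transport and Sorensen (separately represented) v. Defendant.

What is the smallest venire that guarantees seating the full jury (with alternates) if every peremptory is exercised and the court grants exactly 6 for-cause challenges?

Seats to fill: 9 + 2 alternates = 11.
Peremptories — Plaintiff: 5 + 1×2 + 2 = 9; Defendant: 5 + 1×2 = 7; total 16.
For-cause removals: 6.
Minimum venire: 11 + 16 + 6 = 33.

33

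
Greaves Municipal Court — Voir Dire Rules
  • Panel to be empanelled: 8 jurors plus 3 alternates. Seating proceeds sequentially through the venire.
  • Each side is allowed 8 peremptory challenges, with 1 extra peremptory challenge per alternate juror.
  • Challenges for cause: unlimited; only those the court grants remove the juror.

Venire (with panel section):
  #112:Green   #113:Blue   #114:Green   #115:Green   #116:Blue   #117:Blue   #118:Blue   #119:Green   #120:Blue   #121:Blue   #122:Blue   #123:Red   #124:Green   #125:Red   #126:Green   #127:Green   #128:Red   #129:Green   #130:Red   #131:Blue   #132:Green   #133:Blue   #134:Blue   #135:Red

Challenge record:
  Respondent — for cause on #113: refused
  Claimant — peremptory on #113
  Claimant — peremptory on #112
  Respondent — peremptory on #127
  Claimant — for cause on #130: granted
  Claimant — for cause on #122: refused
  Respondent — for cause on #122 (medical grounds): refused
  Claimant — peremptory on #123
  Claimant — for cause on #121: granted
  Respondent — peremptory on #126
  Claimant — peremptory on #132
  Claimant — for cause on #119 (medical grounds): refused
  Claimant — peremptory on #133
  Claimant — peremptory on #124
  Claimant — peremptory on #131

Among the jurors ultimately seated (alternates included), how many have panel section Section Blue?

Removed: #112, #113, #121, #123, #124, #126, #127, #130, #131, #132, #133.
Seated (11 incl. alternates): #114, #115, #116, #117, #118, #119, #120, #122, #125, #128, #129.
Of those, in Section Blue: #116, #117, #118, #120, #122 → 5.

5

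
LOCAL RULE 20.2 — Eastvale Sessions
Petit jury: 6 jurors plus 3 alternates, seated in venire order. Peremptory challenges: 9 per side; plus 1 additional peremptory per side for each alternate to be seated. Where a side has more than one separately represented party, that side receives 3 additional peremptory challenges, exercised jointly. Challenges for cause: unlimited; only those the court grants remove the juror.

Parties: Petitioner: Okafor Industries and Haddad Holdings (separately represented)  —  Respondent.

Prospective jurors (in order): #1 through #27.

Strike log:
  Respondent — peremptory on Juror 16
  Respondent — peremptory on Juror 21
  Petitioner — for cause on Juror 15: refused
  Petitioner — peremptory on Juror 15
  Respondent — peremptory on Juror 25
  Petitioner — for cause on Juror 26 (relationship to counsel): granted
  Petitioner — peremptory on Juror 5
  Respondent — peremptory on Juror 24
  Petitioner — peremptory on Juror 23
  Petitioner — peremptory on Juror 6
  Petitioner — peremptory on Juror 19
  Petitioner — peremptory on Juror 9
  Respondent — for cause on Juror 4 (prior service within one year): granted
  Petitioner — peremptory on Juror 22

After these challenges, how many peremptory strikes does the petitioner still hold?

Petitioner allotment: 9 base + 1 × 3 alternates + 3 multi-party = 15.
Petitioner peremptories used: #15, #5, #23, #6, #19, #9, #22 — 7 (for-cause on #15, #26 don't count).
Remaining: 15 − 7 = 8.

8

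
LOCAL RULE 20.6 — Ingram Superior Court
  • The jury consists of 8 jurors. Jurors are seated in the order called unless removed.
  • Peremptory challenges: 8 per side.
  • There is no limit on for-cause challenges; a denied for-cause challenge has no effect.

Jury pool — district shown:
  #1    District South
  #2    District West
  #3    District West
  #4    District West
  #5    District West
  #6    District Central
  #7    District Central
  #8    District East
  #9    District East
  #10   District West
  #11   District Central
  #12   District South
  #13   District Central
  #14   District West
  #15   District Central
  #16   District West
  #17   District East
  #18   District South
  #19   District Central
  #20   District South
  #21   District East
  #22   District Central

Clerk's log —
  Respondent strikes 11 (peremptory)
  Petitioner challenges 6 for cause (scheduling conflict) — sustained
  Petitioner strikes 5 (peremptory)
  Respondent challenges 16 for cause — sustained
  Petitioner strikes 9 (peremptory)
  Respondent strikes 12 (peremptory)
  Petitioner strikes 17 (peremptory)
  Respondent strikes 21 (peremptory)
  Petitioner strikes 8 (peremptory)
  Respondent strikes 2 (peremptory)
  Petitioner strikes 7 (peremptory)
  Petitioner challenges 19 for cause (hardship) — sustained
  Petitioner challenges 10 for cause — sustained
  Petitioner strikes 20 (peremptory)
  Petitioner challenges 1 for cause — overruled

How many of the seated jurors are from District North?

0

Removed: #2, #5, #6, #7, #8, #9, #10, #11, #12, #16, #17, #19, #20, #21.
Seated jurors 1–8: #1, #3, #4, #13, #14, #15, #18, #22.
None of those are in District North → 0.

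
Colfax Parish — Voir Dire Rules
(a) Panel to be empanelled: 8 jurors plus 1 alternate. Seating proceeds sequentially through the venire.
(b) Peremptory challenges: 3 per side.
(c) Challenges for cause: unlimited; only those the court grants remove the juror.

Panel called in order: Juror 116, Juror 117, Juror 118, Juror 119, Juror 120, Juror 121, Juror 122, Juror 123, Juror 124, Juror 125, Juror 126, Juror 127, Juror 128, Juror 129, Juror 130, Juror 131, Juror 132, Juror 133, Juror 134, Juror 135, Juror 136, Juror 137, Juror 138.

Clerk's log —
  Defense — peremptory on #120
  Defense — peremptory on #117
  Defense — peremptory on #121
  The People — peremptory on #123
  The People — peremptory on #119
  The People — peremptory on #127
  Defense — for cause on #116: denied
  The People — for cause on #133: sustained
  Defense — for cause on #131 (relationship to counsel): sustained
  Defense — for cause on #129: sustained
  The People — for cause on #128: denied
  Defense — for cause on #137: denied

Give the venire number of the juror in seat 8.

Removed: #117, #119, #120, #121, #123, #127, #129, #131, #133. (#116, #128, #137 stay — for-cause denied.)
Seating in order: seats 1–8 → #116, #118, #122, #124, #125, #126, #128, #130; alternates → #132.
So seat 8 is #130.

130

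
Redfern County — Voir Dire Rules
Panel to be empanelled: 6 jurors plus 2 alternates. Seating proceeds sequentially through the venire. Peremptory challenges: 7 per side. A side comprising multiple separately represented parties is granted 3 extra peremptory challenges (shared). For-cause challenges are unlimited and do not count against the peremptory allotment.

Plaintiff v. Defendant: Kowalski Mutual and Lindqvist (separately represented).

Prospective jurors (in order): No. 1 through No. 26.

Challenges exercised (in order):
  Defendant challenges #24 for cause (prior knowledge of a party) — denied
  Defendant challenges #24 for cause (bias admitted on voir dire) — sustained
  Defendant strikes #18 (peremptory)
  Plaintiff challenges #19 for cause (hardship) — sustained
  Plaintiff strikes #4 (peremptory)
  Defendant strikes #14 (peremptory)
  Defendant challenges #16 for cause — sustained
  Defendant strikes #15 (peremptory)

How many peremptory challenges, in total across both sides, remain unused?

13

Plaintiff allotment: 7. Defendant allotment: 7 base + 3 multi-party = 10.
Plaintiff peremptories used: #4 — 1 (the for-cause on #19 doesn't count).
Defendant peremptories used: #18, #14, #15 — 3 (for-cause on #24, #24, #16 don't count).
Remaining: (7 − 1) + (10 − 3) = 13.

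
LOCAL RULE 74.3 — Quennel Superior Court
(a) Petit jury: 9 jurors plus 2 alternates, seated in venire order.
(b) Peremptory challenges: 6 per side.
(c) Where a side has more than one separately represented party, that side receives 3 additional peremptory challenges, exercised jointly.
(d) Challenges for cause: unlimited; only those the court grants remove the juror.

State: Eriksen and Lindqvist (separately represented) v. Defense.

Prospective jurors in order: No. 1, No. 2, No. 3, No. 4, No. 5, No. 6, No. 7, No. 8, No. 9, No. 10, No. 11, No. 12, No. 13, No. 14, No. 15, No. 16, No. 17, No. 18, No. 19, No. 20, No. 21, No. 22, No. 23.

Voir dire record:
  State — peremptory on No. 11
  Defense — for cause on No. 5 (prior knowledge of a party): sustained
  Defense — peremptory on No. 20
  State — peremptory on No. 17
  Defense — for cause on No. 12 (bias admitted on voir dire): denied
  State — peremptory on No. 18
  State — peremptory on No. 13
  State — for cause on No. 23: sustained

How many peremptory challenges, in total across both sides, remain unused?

10

State allotment: 6 base + 3 multi-party = 9. Defense allotment: 6.
State peremptories used: #11, #17, #18, #13 — 4 (the for-cause on #23 doesn't count).
Defense peremptories used: #20 — 1 (for-cause on #5, #12 don't count).
Remaining: (9 − 4) + (6 − 1) = 10.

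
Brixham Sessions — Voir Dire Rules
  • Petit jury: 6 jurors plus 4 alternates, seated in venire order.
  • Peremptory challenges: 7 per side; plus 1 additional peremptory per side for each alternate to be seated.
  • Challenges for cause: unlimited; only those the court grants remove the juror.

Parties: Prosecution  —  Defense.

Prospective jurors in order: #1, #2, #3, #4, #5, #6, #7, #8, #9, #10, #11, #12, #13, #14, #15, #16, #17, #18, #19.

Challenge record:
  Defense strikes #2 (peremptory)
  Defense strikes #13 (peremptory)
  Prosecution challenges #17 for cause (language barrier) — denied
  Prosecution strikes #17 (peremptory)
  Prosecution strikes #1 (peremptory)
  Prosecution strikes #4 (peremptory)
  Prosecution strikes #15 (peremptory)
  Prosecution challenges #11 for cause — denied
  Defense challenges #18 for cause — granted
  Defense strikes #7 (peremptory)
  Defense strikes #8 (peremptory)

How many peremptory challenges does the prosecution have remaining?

Prosecution allotment: 7 base + 1 × 4 alternates = 11.
Prosecution peremptories used: #17, #1, #4, #15 — 4 (for-cause on #17, #11 don't count).
Remaining: 11 − 4 = 7.

7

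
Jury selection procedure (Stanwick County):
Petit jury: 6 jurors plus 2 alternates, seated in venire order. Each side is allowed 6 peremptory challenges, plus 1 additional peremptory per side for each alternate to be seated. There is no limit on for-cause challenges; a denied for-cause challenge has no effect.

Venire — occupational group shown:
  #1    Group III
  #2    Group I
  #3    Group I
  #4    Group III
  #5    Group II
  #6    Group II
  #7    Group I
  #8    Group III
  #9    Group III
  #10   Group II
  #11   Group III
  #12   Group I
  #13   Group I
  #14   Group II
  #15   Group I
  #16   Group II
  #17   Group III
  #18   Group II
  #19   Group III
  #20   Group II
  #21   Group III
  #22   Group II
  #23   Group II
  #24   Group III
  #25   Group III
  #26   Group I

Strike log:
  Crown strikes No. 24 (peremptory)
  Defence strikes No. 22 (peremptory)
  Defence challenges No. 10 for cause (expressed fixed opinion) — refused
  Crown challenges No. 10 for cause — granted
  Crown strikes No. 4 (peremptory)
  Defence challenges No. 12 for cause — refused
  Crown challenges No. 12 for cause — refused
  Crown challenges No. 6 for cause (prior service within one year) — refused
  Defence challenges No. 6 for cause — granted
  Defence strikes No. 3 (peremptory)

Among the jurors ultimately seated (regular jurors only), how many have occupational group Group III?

3

Removed: #3, #4, #6, #10, #22, #24.
Seated jurors 1–6: #1, #2, #5, #7, #8, #9 (alternates #11, #12 not counted).
Of those, in Group III: #1, #8, #9 → 3.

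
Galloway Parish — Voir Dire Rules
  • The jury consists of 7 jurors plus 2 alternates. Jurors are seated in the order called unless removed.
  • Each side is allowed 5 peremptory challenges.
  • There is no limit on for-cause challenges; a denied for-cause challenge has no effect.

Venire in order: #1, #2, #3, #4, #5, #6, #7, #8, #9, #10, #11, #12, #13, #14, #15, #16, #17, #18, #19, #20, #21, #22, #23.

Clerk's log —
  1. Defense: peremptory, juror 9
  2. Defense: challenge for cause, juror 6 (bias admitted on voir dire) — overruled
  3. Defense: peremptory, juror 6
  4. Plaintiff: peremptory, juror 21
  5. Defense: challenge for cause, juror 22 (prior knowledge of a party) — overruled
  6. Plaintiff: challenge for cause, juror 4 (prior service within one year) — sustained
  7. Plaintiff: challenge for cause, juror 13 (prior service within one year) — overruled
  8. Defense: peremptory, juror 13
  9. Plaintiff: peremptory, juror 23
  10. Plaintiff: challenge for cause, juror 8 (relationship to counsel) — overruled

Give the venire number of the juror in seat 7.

10

Removed: #4, #6, #9, #13, #21, #23. (#8, #22 stay — for-cause denied.)
Seating in order: seats 1–7 → #1, #2, #3, #5, #7, #8, #10; alternates → #11, #12.
So seat 7 is #10.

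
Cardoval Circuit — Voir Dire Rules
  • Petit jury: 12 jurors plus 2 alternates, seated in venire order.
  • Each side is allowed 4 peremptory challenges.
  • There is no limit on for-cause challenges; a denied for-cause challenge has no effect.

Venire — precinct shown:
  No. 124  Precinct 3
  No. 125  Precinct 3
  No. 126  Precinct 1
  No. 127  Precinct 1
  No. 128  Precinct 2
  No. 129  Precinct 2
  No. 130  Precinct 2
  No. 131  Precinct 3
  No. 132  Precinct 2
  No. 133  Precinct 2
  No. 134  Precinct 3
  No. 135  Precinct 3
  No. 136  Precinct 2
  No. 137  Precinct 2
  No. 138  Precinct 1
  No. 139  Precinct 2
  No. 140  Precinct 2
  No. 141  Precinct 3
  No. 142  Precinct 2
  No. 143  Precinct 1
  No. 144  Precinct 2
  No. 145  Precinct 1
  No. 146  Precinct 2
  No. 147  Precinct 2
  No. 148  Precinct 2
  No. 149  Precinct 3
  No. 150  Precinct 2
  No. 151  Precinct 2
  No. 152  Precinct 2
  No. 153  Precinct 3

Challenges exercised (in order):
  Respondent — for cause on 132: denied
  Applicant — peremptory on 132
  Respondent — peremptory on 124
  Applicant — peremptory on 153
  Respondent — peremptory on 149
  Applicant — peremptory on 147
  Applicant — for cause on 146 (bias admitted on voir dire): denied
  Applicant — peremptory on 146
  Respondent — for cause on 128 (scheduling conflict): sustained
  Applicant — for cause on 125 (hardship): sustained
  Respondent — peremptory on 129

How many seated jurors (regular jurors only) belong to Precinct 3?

Removed: #124, #125, #128, #129, #132, #146, #147, #149, #153.
Seated jurors 1–12: #126, #127, #130, #131, #133, #134, #135, #136, #137, #138, #139, #140 (alternates #141, #142 not counted).
Of those, in Precinct 3: #131, #134, #135 → 3.

3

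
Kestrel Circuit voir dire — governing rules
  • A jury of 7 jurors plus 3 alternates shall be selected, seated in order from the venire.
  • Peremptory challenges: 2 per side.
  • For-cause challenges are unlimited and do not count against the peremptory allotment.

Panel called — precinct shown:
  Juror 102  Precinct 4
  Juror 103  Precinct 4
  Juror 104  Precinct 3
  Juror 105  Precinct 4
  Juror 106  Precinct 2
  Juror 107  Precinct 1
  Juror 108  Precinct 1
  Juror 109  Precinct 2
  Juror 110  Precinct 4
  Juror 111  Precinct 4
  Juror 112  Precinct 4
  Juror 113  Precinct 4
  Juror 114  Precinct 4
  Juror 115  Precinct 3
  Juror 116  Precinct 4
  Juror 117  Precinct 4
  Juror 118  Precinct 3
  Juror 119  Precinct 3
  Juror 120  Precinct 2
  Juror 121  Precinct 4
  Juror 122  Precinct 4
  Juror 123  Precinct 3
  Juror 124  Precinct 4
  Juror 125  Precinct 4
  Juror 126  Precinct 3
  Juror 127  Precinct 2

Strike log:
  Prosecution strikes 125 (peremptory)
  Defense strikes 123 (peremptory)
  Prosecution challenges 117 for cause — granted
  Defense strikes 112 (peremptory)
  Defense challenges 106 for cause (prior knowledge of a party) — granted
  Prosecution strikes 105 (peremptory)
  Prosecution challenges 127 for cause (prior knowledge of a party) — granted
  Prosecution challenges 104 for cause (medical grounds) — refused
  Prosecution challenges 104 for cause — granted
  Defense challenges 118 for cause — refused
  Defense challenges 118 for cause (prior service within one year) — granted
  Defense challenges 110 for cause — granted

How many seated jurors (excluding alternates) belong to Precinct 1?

Removed: #104, #105, #106, #110, #112, #117, #118, #123, #125, #127.
Seated jurors 1–7: #102, #103, #107, #108, #109, #111, #113 (alternates #114, #115, #116 not counted).
Of those, in Precinct 1: #107, #108 → 2.

2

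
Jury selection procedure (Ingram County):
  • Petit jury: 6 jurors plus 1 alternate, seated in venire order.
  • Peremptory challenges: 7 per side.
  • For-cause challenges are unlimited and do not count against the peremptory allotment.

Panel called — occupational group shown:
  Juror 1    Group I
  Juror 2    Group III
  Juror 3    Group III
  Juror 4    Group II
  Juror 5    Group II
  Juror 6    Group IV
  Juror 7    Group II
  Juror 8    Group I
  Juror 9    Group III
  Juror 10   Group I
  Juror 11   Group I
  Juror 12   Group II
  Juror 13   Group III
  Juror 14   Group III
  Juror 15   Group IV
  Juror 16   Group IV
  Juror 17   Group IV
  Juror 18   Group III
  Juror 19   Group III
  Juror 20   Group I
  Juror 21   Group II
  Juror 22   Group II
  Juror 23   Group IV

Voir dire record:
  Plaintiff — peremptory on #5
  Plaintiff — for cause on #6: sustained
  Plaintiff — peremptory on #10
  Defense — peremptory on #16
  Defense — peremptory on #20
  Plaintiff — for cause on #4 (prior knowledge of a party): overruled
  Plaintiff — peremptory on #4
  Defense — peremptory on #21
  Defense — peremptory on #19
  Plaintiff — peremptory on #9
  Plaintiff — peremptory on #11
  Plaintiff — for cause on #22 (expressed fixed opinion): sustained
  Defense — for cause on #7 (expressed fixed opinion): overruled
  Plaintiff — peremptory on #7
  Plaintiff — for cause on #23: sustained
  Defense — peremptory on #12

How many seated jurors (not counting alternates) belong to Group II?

0

Removed: #4, #5, #6, #7, #9, #10, #11, #12, #16, #19, #20, #21, #22, #23.
Seated jurors 1–6: #1, #2, #3, #8, #13, #14 (alternates #15 not counted).
None of those are in Group II → 0.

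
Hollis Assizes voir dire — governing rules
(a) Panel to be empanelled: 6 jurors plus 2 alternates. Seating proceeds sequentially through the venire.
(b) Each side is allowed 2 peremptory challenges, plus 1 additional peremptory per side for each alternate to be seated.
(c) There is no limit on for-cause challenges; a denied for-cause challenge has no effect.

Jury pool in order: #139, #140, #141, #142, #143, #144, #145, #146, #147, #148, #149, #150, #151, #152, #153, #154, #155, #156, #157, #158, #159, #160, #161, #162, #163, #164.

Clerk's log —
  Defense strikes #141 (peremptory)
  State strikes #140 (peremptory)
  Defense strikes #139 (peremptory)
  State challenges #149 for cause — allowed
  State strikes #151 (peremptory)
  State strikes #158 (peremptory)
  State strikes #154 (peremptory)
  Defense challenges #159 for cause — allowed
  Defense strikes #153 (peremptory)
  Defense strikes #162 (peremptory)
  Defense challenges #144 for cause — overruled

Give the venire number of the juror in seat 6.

Removed: #139, #140, #141, #149, #151, #153, #154, #158, #159, #162. (#144 stays — for-cause denied.)
Filling seats in venire order through position 6: #142, #143, #144, #145, #146, #147.
So seat 6 is #147.

147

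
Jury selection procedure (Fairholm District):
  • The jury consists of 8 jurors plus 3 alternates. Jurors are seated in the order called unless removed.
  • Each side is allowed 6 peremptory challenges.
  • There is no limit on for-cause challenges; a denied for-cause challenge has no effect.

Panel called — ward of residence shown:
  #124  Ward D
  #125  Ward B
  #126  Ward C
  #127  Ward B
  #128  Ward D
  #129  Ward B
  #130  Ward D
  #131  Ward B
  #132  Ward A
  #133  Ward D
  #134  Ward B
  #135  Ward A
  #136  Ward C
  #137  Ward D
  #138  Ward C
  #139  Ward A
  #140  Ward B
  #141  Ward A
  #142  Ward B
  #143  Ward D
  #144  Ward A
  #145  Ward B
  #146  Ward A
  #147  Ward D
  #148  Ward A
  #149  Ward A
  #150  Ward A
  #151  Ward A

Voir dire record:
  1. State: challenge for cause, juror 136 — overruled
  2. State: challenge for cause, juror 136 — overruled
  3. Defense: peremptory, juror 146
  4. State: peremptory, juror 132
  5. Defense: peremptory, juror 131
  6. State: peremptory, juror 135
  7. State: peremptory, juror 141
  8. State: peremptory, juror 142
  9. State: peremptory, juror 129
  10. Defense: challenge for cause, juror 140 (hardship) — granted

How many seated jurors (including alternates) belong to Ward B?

3

Removed: #129, #131, #132, #135, #140, #141, #142, #146.
Seated (11 incl. alternates): #124, #125, #126, #127, #128, #130, #133, #134, #136, #137, #138.
Of those, in Ward B: #125, #127, #134 → 3.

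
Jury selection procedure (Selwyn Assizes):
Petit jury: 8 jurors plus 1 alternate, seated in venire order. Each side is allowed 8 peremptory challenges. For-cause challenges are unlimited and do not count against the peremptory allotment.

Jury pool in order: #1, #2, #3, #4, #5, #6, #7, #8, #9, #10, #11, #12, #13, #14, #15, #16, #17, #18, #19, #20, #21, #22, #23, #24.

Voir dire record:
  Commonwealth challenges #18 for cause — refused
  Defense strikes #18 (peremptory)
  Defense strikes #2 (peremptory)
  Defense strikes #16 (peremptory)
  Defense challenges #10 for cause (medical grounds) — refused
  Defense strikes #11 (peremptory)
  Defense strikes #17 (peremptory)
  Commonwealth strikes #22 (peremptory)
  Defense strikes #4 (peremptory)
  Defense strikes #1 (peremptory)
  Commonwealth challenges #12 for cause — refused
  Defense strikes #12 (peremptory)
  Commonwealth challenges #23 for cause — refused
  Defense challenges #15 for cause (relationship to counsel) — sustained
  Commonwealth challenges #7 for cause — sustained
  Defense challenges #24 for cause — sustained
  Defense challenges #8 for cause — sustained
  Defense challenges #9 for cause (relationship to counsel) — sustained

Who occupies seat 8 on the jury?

20

Removed: #1, #2, #4, #7, #8, #9, #11, #12, #15, #16, #17, #18, #22, #24. (#10, #23 stay — for-cause denied.)
Filling seats in venire order through position 8: #3, #5, #6, #10, #13, #14, #19, #20.
So seat 8 is #20.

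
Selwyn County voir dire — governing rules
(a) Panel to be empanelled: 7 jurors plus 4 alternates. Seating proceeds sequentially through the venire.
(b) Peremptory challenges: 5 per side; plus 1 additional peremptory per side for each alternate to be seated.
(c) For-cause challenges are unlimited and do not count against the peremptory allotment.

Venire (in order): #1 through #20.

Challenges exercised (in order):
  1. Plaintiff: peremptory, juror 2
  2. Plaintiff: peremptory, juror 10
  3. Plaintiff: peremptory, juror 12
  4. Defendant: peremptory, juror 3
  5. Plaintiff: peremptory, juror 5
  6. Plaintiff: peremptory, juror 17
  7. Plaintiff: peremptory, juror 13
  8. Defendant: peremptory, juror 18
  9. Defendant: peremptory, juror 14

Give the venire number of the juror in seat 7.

11

Removed: #2, #3, #5, #10, #12, #13, #14, #17, #18.
Seating in order: seats 1–7 → #1, #4, #6, #7, #8, #9, #11; alternates → #15, #16, #19, #20.
So seat 7 is #11.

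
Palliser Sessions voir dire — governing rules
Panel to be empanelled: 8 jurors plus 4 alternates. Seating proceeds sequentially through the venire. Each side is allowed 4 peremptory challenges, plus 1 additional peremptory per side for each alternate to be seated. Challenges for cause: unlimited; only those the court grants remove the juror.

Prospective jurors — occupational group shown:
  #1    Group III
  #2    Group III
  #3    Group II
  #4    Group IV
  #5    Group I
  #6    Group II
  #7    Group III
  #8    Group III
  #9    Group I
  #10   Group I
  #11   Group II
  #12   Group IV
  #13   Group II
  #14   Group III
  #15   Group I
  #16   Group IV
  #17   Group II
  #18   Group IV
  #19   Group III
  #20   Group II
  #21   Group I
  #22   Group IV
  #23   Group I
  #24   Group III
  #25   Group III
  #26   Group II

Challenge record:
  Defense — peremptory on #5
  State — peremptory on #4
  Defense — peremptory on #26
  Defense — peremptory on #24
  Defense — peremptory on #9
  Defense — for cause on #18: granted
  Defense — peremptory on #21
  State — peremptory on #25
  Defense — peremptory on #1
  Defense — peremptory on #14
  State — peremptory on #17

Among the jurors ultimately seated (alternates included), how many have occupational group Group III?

Removed: #1, #4, #5, #9, #14, #17, #18, #21, #24, #25, #26.
Seated (12 incl. alternates): #2, #3, #6, #7, #8, #10, #11, #12, #13, #15, #16, #19.
Of those, in Group III: #2, #7, #8, #19 → 4.

4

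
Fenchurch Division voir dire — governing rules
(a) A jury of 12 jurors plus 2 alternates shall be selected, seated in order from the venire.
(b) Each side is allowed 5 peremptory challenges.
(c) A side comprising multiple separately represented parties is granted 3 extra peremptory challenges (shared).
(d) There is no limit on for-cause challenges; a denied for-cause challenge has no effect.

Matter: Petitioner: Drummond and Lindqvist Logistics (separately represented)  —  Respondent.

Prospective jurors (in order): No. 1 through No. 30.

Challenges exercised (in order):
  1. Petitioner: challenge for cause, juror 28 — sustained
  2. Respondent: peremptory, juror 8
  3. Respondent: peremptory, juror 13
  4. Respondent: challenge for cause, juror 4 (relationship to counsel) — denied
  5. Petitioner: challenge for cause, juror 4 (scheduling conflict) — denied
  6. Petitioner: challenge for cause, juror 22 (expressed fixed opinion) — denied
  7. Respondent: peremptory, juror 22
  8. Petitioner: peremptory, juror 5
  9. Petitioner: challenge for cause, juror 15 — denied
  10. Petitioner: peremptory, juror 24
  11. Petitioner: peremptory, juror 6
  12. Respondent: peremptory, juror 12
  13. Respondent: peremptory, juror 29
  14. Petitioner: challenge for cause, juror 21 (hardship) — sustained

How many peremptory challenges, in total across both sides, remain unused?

Petitioner allotment: 5 base + 3 multi-party = 8. Respondent allotment: 5.
Petitioner peremptories used: #5, #24, #6 — 3 (for-cause on #28, #4, #22, #15, #21 don't count).
Respondent peremptories used: #8, #13, #22, #12, #29 — 5 (the for-cause on #4 doesn't count).
Remaining: (8 − 3) + (5 − 5) = 5.

5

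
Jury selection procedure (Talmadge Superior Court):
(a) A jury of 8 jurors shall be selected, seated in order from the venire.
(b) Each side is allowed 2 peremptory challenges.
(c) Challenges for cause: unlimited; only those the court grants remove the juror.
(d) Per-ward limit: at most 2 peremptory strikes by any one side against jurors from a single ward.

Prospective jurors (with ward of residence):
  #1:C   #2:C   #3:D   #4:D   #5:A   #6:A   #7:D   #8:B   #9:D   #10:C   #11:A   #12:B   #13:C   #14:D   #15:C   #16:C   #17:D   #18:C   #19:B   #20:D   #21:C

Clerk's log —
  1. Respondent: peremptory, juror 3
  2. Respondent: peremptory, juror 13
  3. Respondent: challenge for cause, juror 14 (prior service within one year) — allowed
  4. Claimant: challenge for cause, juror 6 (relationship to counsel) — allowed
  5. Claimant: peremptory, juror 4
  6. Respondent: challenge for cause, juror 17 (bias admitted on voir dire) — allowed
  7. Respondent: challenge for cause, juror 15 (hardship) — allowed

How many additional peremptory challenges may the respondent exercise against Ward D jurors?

Respondent peremptories so far: #3, #13 — 2 of 2 used, 0 left overall.
Against Ward D: #3 — 1 used; per-ward cap 2 leaves 1.
Binding limit: min(0, 1) = 0.

0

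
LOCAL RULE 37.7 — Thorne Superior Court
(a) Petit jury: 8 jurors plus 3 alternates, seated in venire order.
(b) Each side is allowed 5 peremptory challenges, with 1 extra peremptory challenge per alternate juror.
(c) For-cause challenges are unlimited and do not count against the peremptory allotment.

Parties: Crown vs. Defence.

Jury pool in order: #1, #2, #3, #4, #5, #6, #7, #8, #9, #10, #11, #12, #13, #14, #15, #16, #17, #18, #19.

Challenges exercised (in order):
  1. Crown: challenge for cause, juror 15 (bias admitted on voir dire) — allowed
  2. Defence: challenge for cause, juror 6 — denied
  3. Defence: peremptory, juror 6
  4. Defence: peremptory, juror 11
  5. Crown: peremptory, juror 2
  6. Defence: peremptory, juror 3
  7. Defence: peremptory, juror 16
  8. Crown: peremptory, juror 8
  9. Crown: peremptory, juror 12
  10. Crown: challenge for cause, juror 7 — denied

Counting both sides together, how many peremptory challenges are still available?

9

Crown allotment: 5 base + 1 × 3 alternates = 8. Defence allotment: 5 base + 1 × 3 alternates = 8.
Crown peremptories used: #2, #8, #12 — 3 (for-cause on #15, #7 don't count).
Defence peremptories used: #6, #11, #3, #16 — 4 (the for-cause on #6 doesn't count).
Remaining: (8 − 3) + (8 − 4) = 9.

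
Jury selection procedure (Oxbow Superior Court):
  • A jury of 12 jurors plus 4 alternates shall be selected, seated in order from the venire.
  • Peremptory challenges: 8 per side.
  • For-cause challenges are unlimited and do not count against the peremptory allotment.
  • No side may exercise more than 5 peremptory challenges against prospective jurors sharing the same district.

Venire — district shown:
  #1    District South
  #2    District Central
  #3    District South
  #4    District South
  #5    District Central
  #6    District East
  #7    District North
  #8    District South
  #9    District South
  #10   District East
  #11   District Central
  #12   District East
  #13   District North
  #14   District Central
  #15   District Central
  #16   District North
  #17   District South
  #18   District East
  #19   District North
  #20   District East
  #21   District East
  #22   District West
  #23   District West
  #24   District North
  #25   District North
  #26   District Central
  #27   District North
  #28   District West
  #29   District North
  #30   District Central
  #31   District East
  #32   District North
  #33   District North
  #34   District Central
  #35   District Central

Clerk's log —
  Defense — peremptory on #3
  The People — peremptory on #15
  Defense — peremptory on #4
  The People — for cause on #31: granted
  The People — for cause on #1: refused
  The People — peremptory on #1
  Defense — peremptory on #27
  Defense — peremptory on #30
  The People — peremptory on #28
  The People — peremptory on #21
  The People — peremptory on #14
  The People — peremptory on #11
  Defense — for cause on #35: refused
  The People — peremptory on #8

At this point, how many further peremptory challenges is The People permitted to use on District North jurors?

1

The People peremptories so far: #15, #1, #28, #21, #14, #11, #8 — 7 of 8 used, 1 left overall.
Against District North: none yet — per-district cap 5 leaves 5.
Binding limit: min(1, 5) = 1.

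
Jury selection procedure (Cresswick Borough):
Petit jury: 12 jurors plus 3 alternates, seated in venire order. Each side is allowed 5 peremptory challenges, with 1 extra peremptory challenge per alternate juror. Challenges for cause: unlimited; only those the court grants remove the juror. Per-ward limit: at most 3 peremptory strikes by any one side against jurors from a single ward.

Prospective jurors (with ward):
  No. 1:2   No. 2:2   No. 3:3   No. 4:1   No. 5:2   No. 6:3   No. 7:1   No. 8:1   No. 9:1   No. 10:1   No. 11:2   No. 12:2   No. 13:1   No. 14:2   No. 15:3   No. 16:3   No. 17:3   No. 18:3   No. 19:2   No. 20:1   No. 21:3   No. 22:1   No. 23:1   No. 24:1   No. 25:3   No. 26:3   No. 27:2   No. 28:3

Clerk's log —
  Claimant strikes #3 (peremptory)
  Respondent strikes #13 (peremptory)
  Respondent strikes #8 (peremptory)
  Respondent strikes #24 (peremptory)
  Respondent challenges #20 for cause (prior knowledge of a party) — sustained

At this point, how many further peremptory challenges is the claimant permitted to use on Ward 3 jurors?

Claimant peremptories so far: #3 — 1 of 8 used, 7 left overall.
Against Ward 3: #3 — 1 used; per-ward cap 3 leaves 2.
Binding limit: min(7, 2) = 2.

2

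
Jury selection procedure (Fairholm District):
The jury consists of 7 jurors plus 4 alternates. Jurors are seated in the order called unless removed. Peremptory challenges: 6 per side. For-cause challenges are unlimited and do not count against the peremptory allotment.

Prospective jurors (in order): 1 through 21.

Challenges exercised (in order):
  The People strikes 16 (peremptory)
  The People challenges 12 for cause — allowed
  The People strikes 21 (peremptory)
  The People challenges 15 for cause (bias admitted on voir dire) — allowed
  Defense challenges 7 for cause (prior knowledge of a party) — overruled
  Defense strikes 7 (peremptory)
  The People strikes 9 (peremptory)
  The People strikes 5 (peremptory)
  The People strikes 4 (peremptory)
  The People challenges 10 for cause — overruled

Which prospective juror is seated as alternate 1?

Removed: #4, #5, #7, #9, #12, #15, #16, #21. (#10 stays — for-cause denied.)
Filling seats in venire order through position 8: #1, #2, #3, #6, #8, #10, #11, #13.
So alternate 1 is #13.

13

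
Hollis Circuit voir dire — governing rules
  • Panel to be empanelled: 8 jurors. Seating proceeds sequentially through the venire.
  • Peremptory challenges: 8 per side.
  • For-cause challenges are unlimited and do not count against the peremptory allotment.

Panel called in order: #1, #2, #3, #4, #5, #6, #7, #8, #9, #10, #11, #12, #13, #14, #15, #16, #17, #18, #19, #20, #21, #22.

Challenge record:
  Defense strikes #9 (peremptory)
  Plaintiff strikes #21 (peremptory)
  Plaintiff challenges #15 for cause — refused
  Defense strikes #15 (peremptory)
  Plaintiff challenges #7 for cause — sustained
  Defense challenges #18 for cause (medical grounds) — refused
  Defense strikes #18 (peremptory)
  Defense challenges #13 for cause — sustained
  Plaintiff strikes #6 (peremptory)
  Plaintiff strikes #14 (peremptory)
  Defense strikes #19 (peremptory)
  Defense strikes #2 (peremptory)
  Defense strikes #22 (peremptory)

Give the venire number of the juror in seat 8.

Removed: #2, #6, #7, #9, #13, #14, #15, #18, #19, #21, #22.
Seating in order: seats 1–8 → #1, #3, #4, #5, #8, #10, #11, #12.
So seat 8 is #12.

12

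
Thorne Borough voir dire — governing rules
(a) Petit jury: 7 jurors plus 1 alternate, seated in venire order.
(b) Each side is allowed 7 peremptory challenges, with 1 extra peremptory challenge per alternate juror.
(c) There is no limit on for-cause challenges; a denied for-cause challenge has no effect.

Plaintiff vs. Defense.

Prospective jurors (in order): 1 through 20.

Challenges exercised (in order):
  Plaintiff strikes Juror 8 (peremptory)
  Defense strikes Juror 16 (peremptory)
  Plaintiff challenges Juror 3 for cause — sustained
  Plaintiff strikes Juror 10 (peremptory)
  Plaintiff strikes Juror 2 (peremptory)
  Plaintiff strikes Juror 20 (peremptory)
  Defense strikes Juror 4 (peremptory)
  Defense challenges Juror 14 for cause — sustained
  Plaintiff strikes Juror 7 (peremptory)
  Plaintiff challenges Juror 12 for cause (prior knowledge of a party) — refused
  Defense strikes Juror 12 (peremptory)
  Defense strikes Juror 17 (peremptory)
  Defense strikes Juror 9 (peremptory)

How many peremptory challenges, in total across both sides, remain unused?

Plaintiff allotment: 7 base + 1 × 1 alternate = 8. Defense allotment: 7 base + 1 × 1 alternate = 8.
Plaintiff peremptories used: #8, #10, #2, #20, #7 — 5 (for-cause on #3, #12 don't count).
Defense peremptories used: #16, #4, #12, #17, #9 — 5 (the for-cause on #14 doesn't count).
Remaining: (8 − 5) + (8 − 5) = 6.

6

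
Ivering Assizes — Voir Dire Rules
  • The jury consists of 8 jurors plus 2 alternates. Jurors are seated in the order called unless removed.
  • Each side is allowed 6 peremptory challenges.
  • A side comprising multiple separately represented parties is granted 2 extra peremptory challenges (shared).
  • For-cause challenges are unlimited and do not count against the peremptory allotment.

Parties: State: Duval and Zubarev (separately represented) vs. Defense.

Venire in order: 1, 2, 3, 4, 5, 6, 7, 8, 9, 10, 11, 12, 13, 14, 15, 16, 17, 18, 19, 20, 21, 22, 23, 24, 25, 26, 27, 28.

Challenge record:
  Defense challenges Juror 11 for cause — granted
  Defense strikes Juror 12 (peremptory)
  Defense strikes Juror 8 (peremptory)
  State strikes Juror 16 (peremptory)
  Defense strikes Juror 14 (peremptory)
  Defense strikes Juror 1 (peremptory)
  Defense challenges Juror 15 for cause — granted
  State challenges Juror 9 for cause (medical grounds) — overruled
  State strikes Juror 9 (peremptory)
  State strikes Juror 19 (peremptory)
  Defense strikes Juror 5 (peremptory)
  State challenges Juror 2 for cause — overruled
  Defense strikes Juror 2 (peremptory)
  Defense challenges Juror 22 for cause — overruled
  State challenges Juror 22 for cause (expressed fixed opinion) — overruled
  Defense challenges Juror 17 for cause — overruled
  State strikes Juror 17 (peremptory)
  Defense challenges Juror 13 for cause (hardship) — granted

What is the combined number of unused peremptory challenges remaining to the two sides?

4

State allotment: 6 base + 2 multi-party = 8. Defense allotment: 6.
State peremptories used: #16, #9, #19, #17 — 4 (for-cause on #9, #2, #22 don't count).
Defense peremptories used: #12, #8, #14, #1, #5, #2 — 6 (for-cause on #11, #15, #22, #17, #13 don't count).
Remaining: (8 − 4) + (6 − 6) = 4.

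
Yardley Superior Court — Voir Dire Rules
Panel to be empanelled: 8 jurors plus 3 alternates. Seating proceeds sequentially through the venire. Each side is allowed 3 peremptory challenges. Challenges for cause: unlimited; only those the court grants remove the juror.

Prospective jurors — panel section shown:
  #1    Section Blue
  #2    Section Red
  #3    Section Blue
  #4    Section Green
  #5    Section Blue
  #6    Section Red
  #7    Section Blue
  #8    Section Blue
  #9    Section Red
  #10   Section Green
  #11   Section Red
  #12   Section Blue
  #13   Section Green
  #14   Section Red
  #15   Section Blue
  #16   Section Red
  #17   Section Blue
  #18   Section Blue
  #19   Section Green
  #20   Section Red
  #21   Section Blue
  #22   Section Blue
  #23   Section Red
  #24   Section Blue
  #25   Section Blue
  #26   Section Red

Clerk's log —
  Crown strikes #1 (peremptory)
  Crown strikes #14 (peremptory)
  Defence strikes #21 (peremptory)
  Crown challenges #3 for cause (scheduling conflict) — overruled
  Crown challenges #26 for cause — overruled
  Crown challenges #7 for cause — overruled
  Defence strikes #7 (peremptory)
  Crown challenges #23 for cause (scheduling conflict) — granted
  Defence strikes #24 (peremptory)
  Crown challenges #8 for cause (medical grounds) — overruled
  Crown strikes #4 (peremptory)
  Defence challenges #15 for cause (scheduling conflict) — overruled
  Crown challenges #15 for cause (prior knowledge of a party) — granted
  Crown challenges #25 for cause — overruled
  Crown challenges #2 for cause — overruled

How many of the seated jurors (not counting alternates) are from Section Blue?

3

Removed: #1, #4, #7, #14, #15, #21, #23, #24.
Seated jurors 1–8: #2, #3, #5, #6, #8, #9, #10, #11 (alternates #12, #13, #16 not counted).
Of those, in Section Blue: #3, #5, #8 → 3.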